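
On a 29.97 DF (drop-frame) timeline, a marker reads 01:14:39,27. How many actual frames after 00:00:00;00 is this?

As if non-drop at 30 labels/s: (1 × 3600 + 14 × 60 + 39) × 30 + 27 = 134397.
Minute boundaries passed: 74; those not divisible by 10: 74 − 7 = 67; dropped labels = 2 × 67 = 134.
Actual frame index = 134397 − 134 = 134263.

134263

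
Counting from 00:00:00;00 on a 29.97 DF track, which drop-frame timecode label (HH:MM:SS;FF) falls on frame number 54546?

Each 10-minute DF block holds 10 × 60 × 30 − 9 × 2 = 17982 frames. 54546 ÷ 17982 → 3 full blocks, remainder 600.
Within the partial block the first minute is 1800 frames and each further minute 1798, so 0 further minute boundaries passed. Total skipped labels = 18 × 3 + 2 × 0 = 54.
Non-drop label index = 54546 + 54 = 54600; at 30 labels/s that is 00:30:20:00, i.e. DF 00:30:20;00.

00:30:20;00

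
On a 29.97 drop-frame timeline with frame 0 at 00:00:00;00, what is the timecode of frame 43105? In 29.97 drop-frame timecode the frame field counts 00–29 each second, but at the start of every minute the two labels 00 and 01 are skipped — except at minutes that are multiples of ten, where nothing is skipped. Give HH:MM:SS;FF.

Ten DF minutes hold 17982 frames, so frame 43105 lies in block 2 (frames 35964–53945) with 7141 frames into that block.
The block's first minute is 1800 frames and the rest 1798 each; 7141 frames reaches minute 3, so 2 × 18 + 3 × 2 = 42 labels have been skipped so far.
Adding those back, label number 43105 + 42 = 43147 at 30 labels/s is 1438 s + 7 f = 0 h 23 min 58 s frame 7, i.e. 00:23:58;07.

00:23:58;07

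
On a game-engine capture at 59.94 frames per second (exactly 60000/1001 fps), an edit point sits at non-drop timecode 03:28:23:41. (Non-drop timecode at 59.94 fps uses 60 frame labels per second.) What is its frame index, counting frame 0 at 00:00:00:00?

frame 750221

Total seconds to the label: (3 × 3600 + 28 × 60 + 23) = 12503.
Frame index = 12503 × 60 + 41 = 750221.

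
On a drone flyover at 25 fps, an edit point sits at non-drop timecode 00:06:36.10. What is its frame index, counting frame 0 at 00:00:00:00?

9910

Total seconds to the label: (0 × 3600 + 6 × 60 + 36) = 396.
Frame index = 396 × 25 + 10 = 9910.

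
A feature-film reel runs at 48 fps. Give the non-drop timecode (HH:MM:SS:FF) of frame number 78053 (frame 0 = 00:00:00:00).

78053 ÷ 48 = 1626 full seconds, remainder 5 frames.
1626 s = 0 h 27 min 6 s.
Timecode: 00:27:06:05.

00:27:06:05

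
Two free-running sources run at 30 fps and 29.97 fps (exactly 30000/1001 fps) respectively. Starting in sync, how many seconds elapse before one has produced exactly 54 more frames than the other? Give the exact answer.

The gap grows by |30000/1001 − 30| = 30/1001 frames per second.
Time for a 54-frame gap: 54 ÷ (30/1001) = 1801.8 s.

1801.8 seconds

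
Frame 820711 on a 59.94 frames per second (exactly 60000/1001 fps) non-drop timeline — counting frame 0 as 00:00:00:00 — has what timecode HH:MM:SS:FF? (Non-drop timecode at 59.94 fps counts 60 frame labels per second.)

820711 ÷ 60 = 13678 full seconds, remainder 31 frames.
13678 s = 3 h 47 min 58 s.
Timecode: 03:47:58:31.

03:47:58:31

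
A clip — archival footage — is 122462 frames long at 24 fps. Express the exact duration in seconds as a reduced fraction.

Running time = 122462 ÷ (24) = 122462 × 1/24 = 61231/12 s.

61231/12 seconds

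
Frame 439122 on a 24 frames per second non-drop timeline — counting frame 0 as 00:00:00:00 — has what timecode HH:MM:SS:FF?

439122 ÷ 24 = 18296 full seconds, remainder 18 frames.
18296 s = 5 h 4 min 56 s.
Timecode: 05:04:56:18.

05:04:56:18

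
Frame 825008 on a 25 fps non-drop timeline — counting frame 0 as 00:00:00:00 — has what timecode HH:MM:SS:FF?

09:10:00:08

825008 ÷ 25 = 33000 full seconds, remainder 8 frames.
33000 s = 9 h 10 min 0 s.
Timecode: 09:10:00:08.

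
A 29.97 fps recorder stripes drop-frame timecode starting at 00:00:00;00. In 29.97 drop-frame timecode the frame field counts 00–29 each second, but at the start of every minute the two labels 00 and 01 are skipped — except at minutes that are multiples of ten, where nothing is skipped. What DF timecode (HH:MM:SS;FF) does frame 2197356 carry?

Each 10-minute DF block holds 10 × 60 × 30 − 9 × 2 = 17982 frames. 2197356 ÷ 17982 → 122 full blocks, remainder 3552.
Within the partial block the first minute is 1800 frames and each further minute 1798, so 1 further minute boundary passed. Total skipped labels = 18 × 122 + 2 × 1 = 2198.
Non-drop label index = 2197356 + 2198 = 2199554; at 30 labels/s that is 20:21:58:14, i.e. DF 20:21:58;14.

20:21:58;14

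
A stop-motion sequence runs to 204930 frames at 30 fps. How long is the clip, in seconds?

6831 seconds

Running time = 204930 / (30) = 6831 s.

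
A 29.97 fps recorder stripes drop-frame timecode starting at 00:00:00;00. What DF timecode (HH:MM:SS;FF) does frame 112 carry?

00:00:03;22

Ten DF minutes hold 17982 frames, so frame 112 lies in block 0 (frames 0–17981) with 112 frames into that block.
The block's first minute is 1800 frames and the rest 1798 each; 112 frames reaches minute 0, so 0 × 18 + 0 × 2 = 0 labels have been skipped so far.
Adding those back, label number 112 + 0 = 112 at 30 labels/s is 3 s + 22 f = 0 h 0 min 3 s frame 22, i.e. 00:00:03;22.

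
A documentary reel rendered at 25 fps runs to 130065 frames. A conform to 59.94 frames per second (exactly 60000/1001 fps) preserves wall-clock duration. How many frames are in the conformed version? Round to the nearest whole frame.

311844 frames

Frames at target rate = 130065 × (60000/1001) / (25) = 24012000/77 ≈ 311844.156.
Nearest whole frame: 311844.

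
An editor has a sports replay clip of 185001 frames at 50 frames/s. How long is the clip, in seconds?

3700.02 seconds

Running time = 185001 / (50) = 3700.02 s.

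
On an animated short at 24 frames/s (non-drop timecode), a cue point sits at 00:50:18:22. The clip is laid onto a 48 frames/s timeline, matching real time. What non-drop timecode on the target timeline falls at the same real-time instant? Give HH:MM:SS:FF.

00:50:18:44

Source frame index: (0×3600 + 50×60 + 18) × 24 + 22 = 72454.
Real time: 72454 / (24) = 36227/12 s.
Target frame: (36227/12) × (48) = 144908.
At 48 labels/s: frame 144908 → 00:50:18:44.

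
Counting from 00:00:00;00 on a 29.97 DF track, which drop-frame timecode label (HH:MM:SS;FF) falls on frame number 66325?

Ten DF minutes hold 17982 frames, so frame 66325 lies in block 3 (frames 53946–71927) with 12379 frames into that block.
The block's first minute is 1800 frames and the rest 1798 each; 12379 frames reaches minute 6, so 3 × 18 + 6 × 2 = 66 labels have been skipped so far.
Adding those back, label number 66325 + 66 = 66391 at 30 labels/s is 2213 s + 1 f = 0 h 36 min 53 s frame 1, i.e. 00:36:53;01.

00:36:53;01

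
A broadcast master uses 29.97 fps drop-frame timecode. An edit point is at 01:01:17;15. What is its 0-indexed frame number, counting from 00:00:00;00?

As if non-drop at 30 labels/s: (1 × 3600 + 1 × 60 + 17) × 30 + 15 = 110325.
Minute boundaries passed: 61; those not divisible by 10: 61 − 6 = 55; dropped labels = 2 × 55 = 110.
Actual frame index = 110325 − 110 = 110215.

110215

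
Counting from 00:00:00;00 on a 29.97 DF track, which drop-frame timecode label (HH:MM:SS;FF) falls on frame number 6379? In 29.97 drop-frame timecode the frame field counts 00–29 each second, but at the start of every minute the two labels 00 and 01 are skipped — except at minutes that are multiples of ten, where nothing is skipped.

00:03:32;25

Each 10-minute DF block holds 10 × 60 × 30 − 9 × 2 = 17982 frames. 6379 ÷ 17982 → 0 full blocks, remainder 6379.
Within the partial block the first minute is 1800 frames and each further minute 1798, so 3 further minute boundaries passed. Total skipped labels = 18 × 0 + 2 × 3 = 6.
Non-drop label index = 6379 + 6 = 6385; at 30 labels/s that is 00:03:32:25, i.e. DF 00:03:32;25.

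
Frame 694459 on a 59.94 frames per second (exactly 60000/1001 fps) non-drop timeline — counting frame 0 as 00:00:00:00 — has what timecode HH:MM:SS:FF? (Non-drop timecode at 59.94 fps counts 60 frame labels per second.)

03:12:54:19

694459 ÷ 60 = 11574 full seconds, remainder 19 frames.
11574 s = 3 h 12 min 54 s.
Timecode: 03:12:54:19.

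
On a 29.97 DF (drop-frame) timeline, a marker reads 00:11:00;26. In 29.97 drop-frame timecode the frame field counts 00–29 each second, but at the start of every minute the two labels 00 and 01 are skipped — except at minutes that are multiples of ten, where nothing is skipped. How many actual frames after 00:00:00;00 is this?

19806

Complete 10-minute blocks: 1, each 17982 frames → 17982.
Remaining 1 whole minute in the current block: 1800 + 0 × 1798 = 1800 frames.
Within the current minute: 0 × 30 + 26 − 2 = 24 (labels ;00/;01 skipped at this minute). Total = 17982 + 1800 + 24 = 19806.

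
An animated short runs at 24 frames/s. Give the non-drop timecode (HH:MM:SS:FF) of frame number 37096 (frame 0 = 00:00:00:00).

00:25:45:16

37096 ÷ 24 = 1545 full seconds, remainder 16 frames.
1545 s = 0 h 25 min 45 s.
Timecode: 00:25:45:16.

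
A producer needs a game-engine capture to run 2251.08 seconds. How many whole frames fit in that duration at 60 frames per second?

Frames = 2251.08 × 60 = 675324/5 ≈ 135064.8000.
Complete frames: 135064.

135064 frames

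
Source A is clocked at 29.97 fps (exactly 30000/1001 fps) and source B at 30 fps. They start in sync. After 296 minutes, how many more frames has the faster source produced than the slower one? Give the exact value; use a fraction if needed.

296 min = 17760 s.
A emits 30000/1001 × 17760 = 532800000/1001 frames; B emits 30 × 17760 = 532800.
Difference = 532800/1001 frames (≈ 532.2677); B is ahead of A.

532800/1001 frames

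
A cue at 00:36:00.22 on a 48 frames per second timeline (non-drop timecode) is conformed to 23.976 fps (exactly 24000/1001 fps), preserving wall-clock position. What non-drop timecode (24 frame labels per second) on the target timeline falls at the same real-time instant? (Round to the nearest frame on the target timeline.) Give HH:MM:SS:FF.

00:35:58:07

Source frame index: (0×3600 + 36×60 + 0) × 48 + 22 = 103702.
Real time: 103702 / (48) = 51851/24 s.
Target frame: (51851/24) × (24000/1001) = 51851000/1001 ≈ 51799.201 → 51799.
At 24 labels/s: frame 51799 → 00:35:58:07.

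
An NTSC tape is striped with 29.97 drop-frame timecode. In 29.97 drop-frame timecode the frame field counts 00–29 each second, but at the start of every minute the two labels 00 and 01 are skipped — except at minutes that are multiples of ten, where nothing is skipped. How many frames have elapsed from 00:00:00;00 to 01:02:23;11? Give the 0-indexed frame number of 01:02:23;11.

As if non-drop at 30 labels/s: (1 × 3600 + 2 × 60 + 23) × 30 + 11 = 112301.
Minute boundaries passed: 62; those not divisible by 10: 62 − 6 = 56; dropped labels = 2 × 56 = 112.
Actual frame index = 112301 − 112 = 112189.

112189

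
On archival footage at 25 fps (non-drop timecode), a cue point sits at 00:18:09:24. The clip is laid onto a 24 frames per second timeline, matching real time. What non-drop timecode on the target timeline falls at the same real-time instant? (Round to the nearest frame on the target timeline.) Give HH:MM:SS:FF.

Source frame index: (0×3600 + 18×60 + 9) × 25 + 24 = 27249.
Real time: 27249 / (25) = 27249/25 s.
Target frame: (27249/25) × (24) = 653976/25 ≈ 26159.040 → 26159.
At 24 labels/s: frame 26159 → 00:18:09:23.

00:18:09:23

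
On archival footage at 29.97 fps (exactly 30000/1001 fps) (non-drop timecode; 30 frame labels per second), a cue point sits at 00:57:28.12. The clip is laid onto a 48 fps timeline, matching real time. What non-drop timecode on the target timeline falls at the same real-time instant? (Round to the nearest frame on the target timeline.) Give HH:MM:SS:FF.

Source frame index: (0×3600 + 57×60 + 28) × 30 + 12 = 103452.
Real time: 103452 / (30000/1001) = 8629621/2500 s.
Target frame: (8629621/2500) × (48) = 103555452/625 ≈ 165688.723 → 165689.
At 48 labels/s: frame 165689 → 00:57:31:41.

00:57:31:41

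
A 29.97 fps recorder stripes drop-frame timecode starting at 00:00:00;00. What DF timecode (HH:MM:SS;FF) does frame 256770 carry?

02:22:47;16

Ten DF minutes hold 17982 frames, so frame 256770 lies in block 14 (frames 251748–269729) with 5022 frames into that block.
The block's first minute is 1800 frames and the rest 1798 each; 5022 frames reaches minute 2, so 14 × 18 + 2 × 2 = 256 labels have been skipped so far.
Adding those back, label number 256770 + 256 = 257026 at 30 labels/s is 8567 s + 16 f = 2 h 22 min 47 s frame 16, i.e. 02:22:47;16.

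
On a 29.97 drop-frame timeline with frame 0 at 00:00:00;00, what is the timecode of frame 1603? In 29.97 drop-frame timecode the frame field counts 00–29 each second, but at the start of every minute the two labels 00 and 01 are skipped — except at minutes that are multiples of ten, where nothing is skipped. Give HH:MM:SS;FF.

00:00:53;13

Each 10-minute DF block holds 10 × 60 × 30 − 9 × 2 = 17982 frames. 1603 ÷ 17982 → 0 full blocks, remainder 1603.
Within the partial block the first minute is 1800 frames and each further minute 1798, so 0 further minute boundaries passed. Total skipped labels = 18 × 0 + 2 × 0 = 0.
Non-drop label index = 1603 + 0 = 1603; at 30 labels/s that is 00:00:53:13, i.e. DF 00:00:53;13.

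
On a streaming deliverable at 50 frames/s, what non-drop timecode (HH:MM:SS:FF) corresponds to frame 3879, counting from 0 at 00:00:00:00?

3879 ÷ 50 = 77 full seconds, remainder 29 frames.
77 s = 0 h 1 min 17 s.
Timecode: 00:01:17:29.

00:01:17:29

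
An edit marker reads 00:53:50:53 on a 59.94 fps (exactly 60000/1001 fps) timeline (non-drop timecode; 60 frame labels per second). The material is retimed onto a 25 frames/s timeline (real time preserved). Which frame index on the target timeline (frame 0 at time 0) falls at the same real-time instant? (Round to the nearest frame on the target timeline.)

frame 80853

Source frame index: (0×3600 + 53×60 + 50) × 60 + 53 = 193853.
Real time: 193853 / (60000/1001) = 194046853/60000 s.
Target frame: (194046853/60000) × (25) = 194046853/2400 ≈ 80852.855 → 80853.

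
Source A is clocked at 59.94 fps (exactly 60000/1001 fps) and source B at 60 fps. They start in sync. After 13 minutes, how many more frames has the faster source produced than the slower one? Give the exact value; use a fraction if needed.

13 min = 780 s.
A emits 60000/1001 × 780 = 3600000/77 frames; B emits 60 × 780 = 46800.
Difference = 3600/77 frames (≈ 46.7532); B is ahead of A.

3600/77 frames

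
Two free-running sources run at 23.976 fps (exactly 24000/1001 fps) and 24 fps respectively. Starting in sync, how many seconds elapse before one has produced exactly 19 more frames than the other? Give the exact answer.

19019/24 seconds

The gap grows by |24 − 24000/1001| = 24/1001 frames per second.
Time for a 19-frame gap: 19 ÷ (24/1001) = 19019/24 s.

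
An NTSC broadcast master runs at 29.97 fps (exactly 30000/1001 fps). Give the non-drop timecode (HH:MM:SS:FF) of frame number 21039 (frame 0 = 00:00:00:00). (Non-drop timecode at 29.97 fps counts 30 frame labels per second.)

21039 ÷ 30 = 701 full seconds, remainder 9 frames.
701 s = 0 h 11 min 41 s.
Timecode: 00:11:41:09.

00:11:41:09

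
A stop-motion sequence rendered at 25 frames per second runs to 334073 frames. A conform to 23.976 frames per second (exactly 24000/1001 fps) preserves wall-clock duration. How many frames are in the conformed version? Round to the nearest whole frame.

320390 frames

Frames at target rate = 334073 × (24000/1001) / (25) = 320710080/1001 ≈ 320389.690.
Nearest whole frame: 320390.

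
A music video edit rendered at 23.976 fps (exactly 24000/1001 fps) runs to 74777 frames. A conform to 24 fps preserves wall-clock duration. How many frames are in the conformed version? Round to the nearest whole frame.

74852 frames

Frames at target rate = 74777 × (24) / (24000/1001) = 74851777/1000 ≈ 74851.777.
Nearest whole frame: 74852.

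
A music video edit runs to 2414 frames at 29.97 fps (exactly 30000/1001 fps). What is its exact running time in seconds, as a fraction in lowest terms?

1208207/15000 seconds

Running time = 2414 ÷ (30000/1001) = 2414 × 1001/30000 = 1208207/15000 s.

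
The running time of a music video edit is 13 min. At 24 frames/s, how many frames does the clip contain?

13 min = 780 s.
Frames = 780 × 24 = 18720.

18720 frames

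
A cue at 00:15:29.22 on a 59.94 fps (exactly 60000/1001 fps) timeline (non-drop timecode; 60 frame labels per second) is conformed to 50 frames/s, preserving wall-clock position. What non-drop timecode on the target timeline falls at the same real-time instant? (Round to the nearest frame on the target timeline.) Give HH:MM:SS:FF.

00:15:30:15

Source frame index: (0×3600 + 15×60 + 29) × 60 + 22 = 55762.
Real time: 55762 / (60000/1001) = 27908881/30000 s.
Target frame: (27908881/30000) × (50) = 27908881/600 ≈ 46514.802 → 46515.
At 50 labels/s: frame 46515 → 00:15:30:15.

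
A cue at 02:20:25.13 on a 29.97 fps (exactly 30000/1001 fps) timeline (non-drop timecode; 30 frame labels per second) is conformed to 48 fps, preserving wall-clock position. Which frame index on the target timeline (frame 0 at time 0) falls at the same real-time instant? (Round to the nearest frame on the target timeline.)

frame 404825

Source frame index: (2×3600 + 20×60 + 25) × 30 + 13 = 252763.
Real time: 252763 / (30000/1001) = 253015763/30000 s.
Target frame: (253015763/30000) × (48) = 253015763/625 ≈ 404825.221 → 404825.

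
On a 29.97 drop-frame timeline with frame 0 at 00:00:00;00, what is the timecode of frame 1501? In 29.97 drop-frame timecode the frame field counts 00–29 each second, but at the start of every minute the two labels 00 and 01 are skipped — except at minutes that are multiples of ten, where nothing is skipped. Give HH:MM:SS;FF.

00:00:50;01

Ten DF minutes hold 17982 frames, so frame 1501 lies in block 0 (frames 0–17981) with 1501 frames into that block.
The block's first minute is 1800 frames and the rest 1798 each; 1501 frames reaches minute 0, so 0 × 18 + 0 × 2 = 0 labels have been skipped so far.
Adding those back, label number 1501 + 0 = 1501 at 30 labels/s is 50 s + 1 f = 0 h 0 min 50 s frame 1, i.e. 00:00:50;01.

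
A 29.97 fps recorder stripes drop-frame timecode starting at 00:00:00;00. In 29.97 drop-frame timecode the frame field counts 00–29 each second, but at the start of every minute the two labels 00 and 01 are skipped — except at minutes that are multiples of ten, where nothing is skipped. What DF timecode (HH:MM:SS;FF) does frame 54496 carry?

00:30:18;10

Ten DF minutes hold 17982 frames, so frame 54496 lies in block 3 (frames 53946–71927) with 550 frames into that block.
The block's first minute is 1800 frames and the rest 1798 each; 550 frames reaches minute 0, so 3 × 18 + 0 × 2 = 54 labels have been skipped so far.
Adding those back, label number 54496 + 54 = 54550 at 30 labels/s is 1818 s + 10 f = 0 h 30 min 18 s frame 10, i.e. 00:30:18;10.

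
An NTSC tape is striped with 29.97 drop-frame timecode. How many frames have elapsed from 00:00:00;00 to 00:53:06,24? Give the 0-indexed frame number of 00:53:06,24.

95508

As if non-drop at 30 labels/s: (0 × 3600 + 53 × 60 + 6) × 30 + 24 = 95604.
Minute boundaries passed: 53; those not divisible by 10: 53 − 5 = 48; dropped labels = 2 × 48 = 96.
Actual frame index = 95604 − 96 = 95508.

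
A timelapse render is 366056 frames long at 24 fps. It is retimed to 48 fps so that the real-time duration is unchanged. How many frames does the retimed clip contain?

Target frames = source frames × (target rate / source rate) = 366056 × (48)/(24) = 366056 × 2 = 732112.

732112 frames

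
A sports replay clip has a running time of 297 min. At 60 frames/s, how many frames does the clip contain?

297 min = 17820 s.
Frames = 17820 × 60 = 1069200.

1069200 frames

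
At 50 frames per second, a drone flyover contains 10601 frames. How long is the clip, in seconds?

212.02 seconds

Running time = 10601 / (50) = 212.02 s.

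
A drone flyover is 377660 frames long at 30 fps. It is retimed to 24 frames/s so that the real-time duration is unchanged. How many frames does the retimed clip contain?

302128 frames

Target frames = source frames × (target rate / source rate) = 377660 × (24)/(30) = 377660 × 4/5 = 302128.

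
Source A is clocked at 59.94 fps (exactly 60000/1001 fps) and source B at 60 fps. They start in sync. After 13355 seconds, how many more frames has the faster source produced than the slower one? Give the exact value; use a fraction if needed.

801300/1001 frames

A emits 60000/1001 × 13355 = 801300000/1001 frames; B emits 60 × 13355 = 801300.
Difference = 801300/1001 frames (≈ 800.4995); B is ahead of A.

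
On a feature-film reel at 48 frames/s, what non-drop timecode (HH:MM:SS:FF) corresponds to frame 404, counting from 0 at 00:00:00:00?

404 ÷ 48 = 8 full seconds, remainder 20 frames.
8 s = 0 h 0 min 8 s.
Timecode: 00:00:08:20.

00:00:08:20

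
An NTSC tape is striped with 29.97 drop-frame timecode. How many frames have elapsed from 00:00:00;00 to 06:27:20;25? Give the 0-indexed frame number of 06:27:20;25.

696527

Complete 10-minute blocks: 38, each 17982 frames → 683316.
Remaining 7 whole minutes in the current block: 1800 + 6 × 1798 = 12588 frames.
Within the current minute: 20 × 30 + 25 − 2 = 623 (labels ;00/;01 skipped at this minute). Total = 683316 + 12588 + 623 = 696527.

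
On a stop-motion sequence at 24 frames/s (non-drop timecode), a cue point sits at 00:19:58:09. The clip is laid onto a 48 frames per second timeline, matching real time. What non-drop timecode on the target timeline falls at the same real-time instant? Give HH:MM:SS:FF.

Source frame index: (0×3600 + 19×60 + 58) × 24 + 9 = 28761.
Real time: 28761 / (24) = 9587/8 s.
Target frame: (9587/8) × (48) = 57522.
At 48 labels/s: frame 57522 → 00:19:58:18.

00:19:58:18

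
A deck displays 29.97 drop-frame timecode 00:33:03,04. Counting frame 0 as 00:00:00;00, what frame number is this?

59434

As if non-drop at 30 labels/s: (0 × 3600 + 33 × 60 + 3) × 30 + 4 = 59494.
Minute boundaries passed: 33; those not divisible by 10: 33 − 3 = 30; dropped labels = 2 × 30 = 60.
Actual frame index = 59494 − 60 = 59434.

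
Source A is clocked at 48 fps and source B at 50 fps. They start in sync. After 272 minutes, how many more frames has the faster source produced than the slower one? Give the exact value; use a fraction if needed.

272 min = 16320 s.
A emits 48 × 16320 = 783360 frames; B emits 50 × 16320 = 816000.
Difference = 32640 frames; B is ahead of A.

32640 frames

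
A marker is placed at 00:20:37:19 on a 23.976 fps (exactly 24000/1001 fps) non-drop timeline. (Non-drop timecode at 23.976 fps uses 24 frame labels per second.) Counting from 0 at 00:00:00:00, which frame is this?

frame 29707

Total seconds to the label: (0 × 3600 + 20 × 60 + 37) = 1237.
Frame index = 1237 × 24 + 19 = 29707.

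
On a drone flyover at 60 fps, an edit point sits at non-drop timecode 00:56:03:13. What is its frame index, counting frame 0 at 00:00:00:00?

Total seconds to the label: (0 × 3600 + 56 × 60 + 3) = 3363.
Frame index = 3363 × 60 + 13 = 201793.

frame 201793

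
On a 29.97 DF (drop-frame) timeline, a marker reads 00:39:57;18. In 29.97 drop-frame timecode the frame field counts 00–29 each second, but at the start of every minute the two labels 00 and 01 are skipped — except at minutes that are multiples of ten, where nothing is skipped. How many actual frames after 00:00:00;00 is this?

Complete 10-minute blocks: 3, each 17982 frames → 53946.
Remaining 9 whole minutes in the current block: 1800 + 8 × 1798 = 16184 frames.
Within the current minute: 57 × 30 + 18 − 2 = 1726 (labels ;00/;01 skipped at this minute). Total = 53946 + 16184 + 1726 = 71856.

71856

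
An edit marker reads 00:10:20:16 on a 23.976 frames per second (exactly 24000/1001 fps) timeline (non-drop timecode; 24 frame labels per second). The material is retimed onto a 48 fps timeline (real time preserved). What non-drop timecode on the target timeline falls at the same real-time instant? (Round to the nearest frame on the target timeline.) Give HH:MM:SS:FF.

00:10:21:14

Source frame index: (0×3600 + 10×60 + 20) × 24 + 16 = 14896.
Real time: 14896 / (24000/1001) = 931931/1500 s.
Target frame: (931931/1500) × (48) = 3727724/125 ≈ 29821.792 → 29822.
At 48 labels/s: frame 29822 → 00:10:21:14.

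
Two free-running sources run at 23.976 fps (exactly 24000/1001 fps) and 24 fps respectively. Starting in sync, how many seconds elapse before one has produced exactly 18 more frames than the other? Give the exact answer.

750.75 seconds

The gap grows by |24 − 24000/1001| = 24/1001 frames per second.
Time for a 18-frame gap: 18 ÷ (24/1001) = 750.75 s.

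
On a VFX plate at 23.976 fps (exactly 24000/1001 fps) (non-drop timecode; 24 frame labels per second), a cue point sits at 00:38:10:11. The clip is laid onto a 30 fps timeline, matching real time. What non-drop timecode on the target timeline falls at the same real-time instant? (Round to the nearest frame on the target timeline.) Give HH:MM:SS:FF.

00:38:12:22

Source frame index: (0×3600 + 38×60 + 10) × 24 + 11 = 54971.
Real time: 54971 / (24000/1001) = 55025971/24000 s.
Target frame: (55025971/24000) × (30) = 55025971/800 ≈ 68782.464 → 68782.
At 30 labels/s: frame 68782 → 00:38:12:22.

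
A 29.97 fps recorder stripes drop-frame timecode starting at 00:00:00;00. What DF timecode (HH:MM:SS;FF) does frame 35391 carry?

Ten DF minutes hold 17982 frames, so frame 35391 lies in block 1 (frames 17982–35963) with 17409 frames into that block.
The block's first minute is 1800 frames and the rest 1798 each; 17409 frames reaches minute 9, so 1 × 18 + 9 × 2 = 36 labels have been skipped so far.
Adding those back, label number 35391 + 36 = 35427 at 30 labels/s is 1180 s + 27 f = 0 h 19 min 40 s frame 27, i.e. 00:19:40;27.

00:19:40;27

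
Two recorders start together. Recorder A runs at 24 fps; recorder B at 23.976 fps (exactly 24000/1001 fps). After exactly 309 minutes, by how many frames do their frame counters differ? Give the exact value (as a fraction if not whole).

309 min = 18540 s.
A emits 24 × 18540 = 444960 frames; B emits 24000/1001 × 18540 = 444960000/1001.
Difference = 444960/1001 frames (≈ 444.5155); B is behind A.

444960/1001 frames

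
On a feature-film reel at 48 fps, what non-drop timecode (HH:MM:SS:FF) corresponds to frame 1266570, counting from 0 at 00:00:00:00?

07:19:46:42

1266570 ÷ 48 = 26386 full seconds, remainder 42 frames.
26386 s = 7 h 19 min 46 s.
Timecode: 07:19:46:42.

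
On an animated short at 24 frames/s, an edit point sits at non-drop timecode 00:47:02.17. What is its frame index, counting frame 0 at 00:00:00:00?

Total seconds to the label: (0 × 3600 + 47 × 60 + 2) = 2822.
Frame index = 2822 × 24 + 17 = 67745.

frame 67745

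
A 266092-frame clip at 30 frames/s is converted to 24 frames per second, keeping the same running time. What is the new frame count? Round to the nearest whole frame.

212874 frames

Frames at target rate = 266092 × (24) / (30) = 1064368/5 ≈ 212873.600.
Nearest whole frame: 212874.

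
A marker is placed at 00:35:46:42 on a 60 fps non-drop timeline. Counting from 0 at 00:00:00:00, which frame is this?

Total seconds to the label: (0 × 3600 + 35 × 60 + 46) = 2146.
Frame index = 2146 × 60 + 42 = 128802.

frame 128802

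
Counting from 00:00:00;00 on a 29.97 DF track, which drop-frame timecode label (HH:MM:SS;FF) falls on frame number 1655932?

15:20:52;28

Ten DF minutes hold 17982 frames, so frame 1655932 lies in block 92 (frames 1654344–1672325) with 1588 frames into that block.
The block's first minute is 1800 frames and the rest 1798 each; 1588 frames reaches minute 0, so 92 × 18 + 0 × 2 = 1656 labels have been skipped so far.
Adding those back, label number 1655932 + 1656 = 1657588 at 30 labels/s is 55252 s + 28 f = 15 h 20 min 52 s frame 28, i.e. 15:20:52;28.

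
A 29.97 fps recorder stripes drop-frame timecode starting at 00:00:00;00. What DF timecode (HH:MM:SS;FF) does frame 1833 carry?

Each 10-minute DF block holds 10 × 60 × 30 − 9 × 2 = 17982 frames. 1833 ÷ 17982 → 0 full blocks, remainder 1833.
Within the partial block the first minute is 1800 frames and each further minute 1798, so 1 further minute boundary passed. Total skipped labels = 18 × 0 + 2 × 1 = 2.
Non-drop label index = 1833 + 2 = 1835; at 30 labels/s that is 00:01:01:05, i.e. DF 00:01:01;05.

00:01:01;05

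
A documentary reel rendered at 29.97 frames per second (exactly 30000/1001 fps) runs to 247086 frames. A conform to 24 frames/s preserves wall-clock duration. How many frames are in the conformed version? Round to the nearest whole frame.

197866 frames

Frames at target rate = 247086 × (24) / (30000/1001) = 123666543/625 ≈ 197866.469.
Nearest whole frame: 197866.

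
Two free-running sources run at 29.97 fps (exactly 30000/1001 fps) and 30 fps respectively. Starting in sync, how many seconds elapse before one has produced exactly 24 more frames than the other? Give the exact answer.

800.8 seconds

The gap grows by |30 − 30000/1001| = 30/1001 frames per second.
Time for a 24-frame gap: 24 ÷ (30/1001) = 800.8 s.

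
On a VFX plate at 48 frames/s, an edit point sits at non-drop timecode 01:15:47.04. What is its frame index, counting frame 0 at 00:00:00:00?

Total seconds to the label: (1 × 3600 + 15 × 60 + 47) = 4547.
Frame index = 4547 × 48 + 4 = 218260.

218260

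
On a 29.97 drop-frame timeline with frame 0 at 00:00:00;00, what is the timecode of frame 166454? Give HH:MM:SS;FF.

Each 10-minute DF block holds 10 × 60 × 30 − 9 × 2 = 17982 frames. 166454 ÷ 17982 → 9 full blocks, remainder 4616.
Within the partial block the first minute is 1800 frames and each further minute 1798, so 2 further minute boundaries passed. Total skipped labels = 18 × 9 + 2 × 2 = 166.
Non-drop label index = 166454 + 166 = 166620; at 30 labels/s that is 01:32:34:00, i.e. DF 01:32:34;00.

01:32:34;00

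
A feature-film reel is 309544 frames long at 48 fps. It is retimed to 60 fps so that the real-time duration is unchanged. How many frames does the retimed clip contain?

Target frames = source frames × (target rate / source rate) = 309544 × (60)/(48) = 309544 × 5/4 = 386930.

386930 frames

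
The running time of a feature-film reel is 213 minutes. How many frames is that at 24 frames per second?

306720 frames

213 min = 12780 s.
Frames = 12780 × 24 = 306720.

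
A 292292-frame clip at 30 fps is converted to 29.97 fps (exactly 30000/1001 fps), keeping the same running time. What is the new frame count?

Target frames = source frames × (target rate / source rate) = 292292 × (30000/1001)/(30) = 292292 × 1000/1001 = 292000.

292000 frames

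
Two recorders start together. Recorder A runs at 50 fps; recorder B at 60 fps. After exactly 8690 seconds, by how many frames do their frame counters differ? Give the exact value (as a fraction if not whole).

86900 frames

A emits 50 × 8690 = 434500 frames; B emits 60 × 8690 = 521400.
Difference = 86900 frames; B is ahead of A.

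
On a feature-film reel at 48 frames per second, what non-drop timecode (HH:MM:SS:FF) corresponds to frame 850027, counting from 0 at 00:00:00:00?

850027 ÷ 48 = 17708 full seconds, remainder 43 frames.
17708 s = 4 h 55 min 8 s.
Timecode: 04:55:08:43.

04:55:08:43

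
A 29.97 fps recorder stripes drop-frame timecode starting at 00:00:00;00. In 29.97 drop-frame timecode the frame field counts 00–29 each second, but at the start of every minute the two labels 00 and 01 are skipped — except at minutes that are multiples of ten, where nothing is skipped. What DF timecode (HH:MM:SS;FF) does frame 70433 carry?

00:39:10;05

Ten DF minutes hold 17982 frames, so frame 70433 lies in block 3 (frames 53946–71927) with 16487 frames into that block.
The block's first minute is 1800 frames and the rest 1798 each; 16487 frames reaches minute 9, so 3 × 18 + 9 × 2 = 72 labels have been skipped so far.
Adding those back, label number 70433 + 72 = 70505 at 30 labels/s is 2350 s + 5 f = 0 h 39 min 10 s frame 5, i.e. 00:39:10;05.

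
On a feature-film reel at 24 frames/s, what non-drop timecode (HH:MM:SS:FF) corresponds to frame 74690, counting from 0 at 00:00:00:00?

00:51:52:02

74690 ÷ 24 = 3112 full seconds, remainder 2 frames.
3112 s = 0 h 51 min 52 s.
Timecode: 00:51:52:02.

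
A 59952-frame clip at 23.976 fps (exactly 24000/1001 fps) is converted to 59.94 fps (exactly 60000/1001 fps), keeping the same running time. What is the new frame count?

149880 frames

Target frames = source frames × (target rate / source rate) = 59952 × (60000/1001)/(24000/1001) = 59952 × 5/2 = 149880.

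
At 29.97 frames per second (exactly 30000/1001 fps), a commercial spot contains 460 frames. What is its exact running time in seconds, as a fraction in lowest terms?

23023/1500 seconds

Running time = 460 ÷ (30000/1001) = 460 × 1001/30000 = 23023/1500 s.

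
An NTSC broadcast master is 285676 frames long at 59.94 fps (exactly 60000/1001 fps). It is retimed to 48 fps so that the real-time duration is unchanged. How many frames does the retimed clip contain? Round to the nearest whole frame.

Frames at target rate = 285676 × (48) / (60000/1001) = 142980838/625 ≈ 228769.341.
Nearest whole frame: 228769.

228769 frames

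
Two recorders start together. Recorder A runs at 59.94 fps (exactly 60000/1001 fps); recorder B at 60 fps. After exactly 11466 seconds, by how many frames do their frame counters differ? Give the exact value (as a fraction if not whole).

A emits 60000/1001 × 11466 = 7560000/11 frames; B emits 60 × 11466 = 687960.
Difference = 7560/11 frames (≈ 687.2727); B is ahead of A.

7560/11 frames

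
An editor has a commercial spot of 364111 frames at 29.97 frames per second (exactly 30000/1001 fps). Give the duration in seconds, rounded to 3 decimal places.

12149.170 seconds

Running time = 364111 × 1001/30000 = 364475111/30000 s ≈ 12149.170 s.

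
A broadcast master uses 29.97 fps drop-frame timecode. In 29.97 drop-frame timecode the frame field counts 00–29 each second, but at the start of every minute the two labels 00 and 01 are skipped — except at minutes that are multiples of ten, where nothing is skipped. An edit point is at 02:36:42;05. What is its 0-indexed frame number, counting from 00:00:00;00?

281783

As if non-drop at 30 labels/s: (2 × 3600 + 36 × 60 + 42) × 30 + 5 = 282065.
Minute boundaries passed: 156; those not divisible by 10: 156 − 15 = 141; dropped labels = 2 × 141 = 282.
Actual frame index = 282065 − 282 = 281783.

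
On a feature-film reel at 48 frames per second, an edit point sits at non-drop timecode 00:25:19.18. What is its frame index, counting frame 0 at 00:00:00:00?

frame 72930

Total seconds to the label: (0 × 3600 + 25 × 60 + 19) = 1519.
Frame index = 1519 × 48 + 18 = 72930.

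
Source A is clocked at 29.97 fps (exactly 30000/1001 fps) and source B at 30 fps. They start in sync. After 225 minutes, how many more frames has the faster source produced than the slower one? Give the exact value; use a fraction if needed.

225 min = 13500 s.
A emits 30000/1001 × 13500 = 405000000/1001 frames; B emits 30 × 13500 = 405000.
Difference = 405000/1001 frames (≈ 404.5954); B is ahead of A.

405000/1001 frames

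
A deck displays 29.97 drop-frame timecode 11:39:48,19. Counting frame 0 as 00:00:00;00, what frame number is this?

1258399

Complete 10-minute blocks: 69, each 17982 frames → 1240758.
Remaining 9 whole minutes in the current block: 1800 + 8 × 1798 = 16184 frames.
Within the current minute: 48 × 30 + 19 − 2 = 1457 (labels ;00/;01 skipped at this minute). Total = 1240758 + 16184 + 1457 = 1258399.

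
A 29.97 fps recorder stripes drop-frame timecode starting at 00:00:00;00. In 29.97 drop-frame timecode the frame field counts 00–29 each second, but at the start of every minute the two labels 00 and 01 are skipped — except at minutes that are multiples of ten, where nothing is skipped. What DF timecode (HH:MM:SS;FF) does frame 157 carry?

Each 10-minute DF block holds 10 × 60 × 30 − 9 × 2 = 17982 frames. 157 ÷ 17982 → 0 full blocks, remainder 157.
Within the partial block the first minute is 1800 frames and each further minute 1798, so 0 further minute boundaries passed. Total skipped labels = 18 × 0 + 2 × 0 = 0.
Non-drop label index = 157 + 0 = 157; at 30 labels/s that is 00:00:05:07, i.e. DF 00:00:05;07.

00:00:05;07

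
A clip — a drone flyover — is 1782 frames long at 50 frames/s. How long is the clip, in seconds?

35.64 seconds

Running time = 1782 / (50) = 35.64 s.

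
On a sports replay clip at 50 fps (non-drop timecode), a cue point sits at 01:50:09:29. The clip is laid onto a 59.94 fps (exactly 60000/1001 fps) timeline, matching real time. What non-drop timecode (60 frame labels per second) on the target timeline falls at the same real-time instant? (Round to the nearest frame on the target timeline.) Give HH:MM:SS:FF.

Source frame index: (1×3600 + 50×60 + 9) × 50 + 29 = 330479.
Real time: 330479 / (50) = 330479/50 s.
Target frame: (330479/50) × (60000/1001) = 396574800/1001 ≈ 396178.621 → 396179.
At 60 labels/s: frame 396179 → 01:50:02:59.

01:50:02:59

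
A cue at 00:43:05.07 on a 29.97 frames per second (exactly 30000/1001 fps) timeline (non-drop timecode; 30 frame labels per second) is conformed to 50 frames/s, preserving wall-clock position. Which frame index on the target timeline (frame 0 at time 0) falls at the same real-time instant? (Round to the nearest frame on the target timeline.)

Source frame index: (0×3600 + 43×60 + 5) × 30 + 7 = 77557.
Real time: 77557 / (30000/1001) = 77634557/30000 s.
Target frame: (77634557/30000) × (50) = 77634557/600 ≈ 129390.928 → 129391.

frame 129391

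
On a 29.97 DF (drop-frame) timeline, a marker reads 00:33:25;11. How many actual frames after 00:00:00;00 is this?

60101

As if non-drop at 30 labels/s: (0 × 3600 + 33 × 60 + 25) × 30 + 11 = 60161.
Minute boundaries passed: 33; those not divisible by 10: 33 − 3 = 30; dropped labels = 2 × 30 = 60.
Actual frame index = 60161 − 60 = 60101.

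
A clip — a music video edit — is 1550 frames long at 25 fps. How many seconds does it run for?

62 seconds

Running time = 1550 / (25) = 62 s.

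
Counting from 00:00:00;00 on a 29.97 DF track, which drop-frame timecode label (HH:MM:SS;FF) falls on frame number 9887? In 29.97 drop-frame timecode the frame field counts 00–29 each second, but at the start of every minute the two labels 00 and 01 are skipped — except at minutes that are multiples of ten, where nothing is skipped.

00:05:29;27

Each 10-minute DF block holds 10 × 60 × 30 − 9 × 2 = 17982 frames. 9887 ÷ 17982 → 0 full blocks, remainder 9887.
Within the partial block the first minute is 1800 frames and each further minute 1798, so 5 further minute boundaries passed. Total skipped labels = 18 × 0 + 2 × 5 = 10.
Non-drop label index = 9887 + 10 = 9897; at 30 labels/s that is 00:05:29:27, i.e. DF 00:05:29;27.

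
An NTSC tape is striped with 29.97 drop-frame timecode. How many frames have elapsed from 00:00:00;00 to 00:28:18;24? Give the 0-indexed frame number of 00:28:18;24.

As if non-drop at 30 labels/s: (0 × 3600 + 28 × 60 + 18) × 30 + 24 = 50964.
Minute boundaries passed: 28; those not divisible by 10: 28 − 2 = 26; dropped labels = 2 × 26 = 52.
Actual frame index = 50964 − 52 = 50912.

50912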